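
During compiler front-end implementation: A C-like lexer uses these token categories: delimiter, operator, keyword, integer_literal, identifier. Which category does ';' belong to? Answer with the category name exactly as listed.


Token: ';'
Checking categories:
  identifier: no
  integer_literal: no
  operator: no
  keyword: no
  delimiter: YES
Category: delimiter

delimiter


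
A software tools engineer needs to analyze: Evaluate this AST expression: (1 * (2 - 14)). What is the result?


Expression: (1 * (2 - 14))
Evaluating step by step:
  2 - 14 = -12
  1 * -12 = -12
Result: -12

-12


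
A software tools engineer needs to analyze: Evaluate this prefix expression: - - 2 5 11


Parsing prefix expression: - - 2 5 11
Step 1: Innermost operation '- 2 5'
  2 - 5 = -3
Step 2: Outer operation '- [-3] 11'
  -3 - 11 = -14

-14


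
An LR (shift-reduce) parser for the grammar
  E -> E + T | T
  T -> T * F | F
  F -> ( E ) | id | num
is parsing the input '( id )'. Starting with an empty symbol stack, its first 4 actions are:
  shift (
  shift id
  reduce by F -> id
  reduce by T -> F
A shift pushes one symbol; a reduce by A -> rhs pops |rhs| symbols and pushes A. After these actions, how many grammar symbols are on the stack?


Tracking the symbol stack through each action:
  Action 1: shift '(' : push -> stack = [(] (size 1)
  Action 2: shift 'id' : push -> stack = [(, id] (size 2)
  Action 3: reduce by F -> id : pop 1, push F -> stack = [(, F] (size 2)
  Action 4: reduce by T -> F : pop 1, push T -> stack = [(, T] (size 2)
Final stack size: 2

2


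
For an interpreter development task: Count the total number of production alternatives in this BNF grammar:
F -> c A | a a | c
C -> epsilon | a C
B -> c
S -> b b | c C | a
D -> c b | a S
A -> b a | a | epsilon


Counting alternatives per rule:
  F: 3 alternative(s)
  C: 2 alternative(s)
  B: 1 alternative(s)
  S: 3 alternative(s)
  D: 2 alternative(s)
  A: 3 alternative(s)
Sum: 3 + 2 + 1 + 3 + 2 + 3 = 14

14


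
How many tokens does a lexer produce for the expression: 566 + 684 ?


Scanning '566 + 684'
Token 1: '566' -> integer_literal
Token 2: '+' -> operator
Token 3: '684' -> integer_literal
Total tokens: 3

3


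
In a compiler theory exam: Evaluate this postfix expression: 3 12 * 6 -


Processing tokens left to right:
Push 3, Push 12
Pop 3 and 12, compute 3 * 12 = 36, push 36
Push 6
Pop 36 and 6, compute 36 - 6 = 30, push 30
Stack result: 30

30


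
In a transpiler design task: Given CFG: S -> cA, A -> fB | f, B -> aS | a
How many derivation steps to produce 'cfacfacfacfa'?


Grammar: S -> cA, A -> fB | f, B -> aS | a
Deriving 'cfacfacfacfa':
Step 1: S -> cA => cA
Step 2: A -> fB => cfB
Step 3: B -> aS => cfaS
Step 4: S -> cA => cfacA
Step 5: A -> fB => cfacfB
Step 6: B -> aS => cfacfaS
Step 7: S -> cA => cfacfacA
Step 8: A -> fB => cfacfacfB
Step 9: B -> aS => cfacfacfaS
Step 10: S -> cA => cfacfacfacA
Step 11: A -> fB => cfacfacfacfB
Step 12: B -> a => cfacfacfacfa
Total derivation steps: 12

12


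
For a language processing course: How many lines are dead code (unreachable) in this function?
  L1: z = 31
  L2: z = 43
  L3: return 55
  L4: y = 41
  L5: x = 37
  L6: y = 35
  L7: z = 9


Analyzing control flow:
  L1: reachable (before return)
  L2: reachable (before return)
  L3: reachable (return statement)
  L4: DEAD (after return at L3)
  L5: DEAD (after return at L3)
  L6: DEAD (after return at L3)
  L7: DEAD (after return at L3)
Return at L3, total lines = 7
Dead lines: L4 through L7
Count: 4

4


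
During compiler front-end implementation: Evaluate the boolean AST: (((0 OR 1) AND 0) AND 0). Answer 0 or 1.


Step 1: Evaluate inner node
  0 OR 1 = 1
Step 2: Evaluate next node
  1 AND 0 = 0
Step 3: Evaluate root node
  0 AND 0 = 0

0


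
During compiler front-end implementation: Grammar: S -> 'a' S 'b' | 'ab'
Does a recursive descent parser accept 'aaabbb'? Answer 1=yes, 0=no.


Grammar accepts strings of the form a^n b^n (n >= 1)
Word: 'aaabbb'
Counting: 3 a's and 3 b's
Check: 3 == 3? Yes
Derivation (S -> aSb applied 2 time(s), then S -> ab): S => aSb => aaSbb => aaabbb
Accepted

1


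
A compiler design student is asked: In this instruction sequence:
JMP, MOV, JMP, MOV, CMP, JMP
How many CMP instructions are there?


Scanning instruction sequence for CMP:
  Position 1: JMP
  Position 2: MOV
  Position 3: JMP
  Position 4: MOV
  Position 5: CMP <- MATCH
  Position 6: JMP
Matches at positions: [5]
Total CMP count: 1

1


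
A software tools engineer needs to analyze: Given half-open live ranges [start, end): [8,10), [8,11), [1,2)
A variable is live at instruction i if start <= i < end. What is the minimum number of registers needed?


Live ranges:
  Var0: [8, 10)
  Var1: [8, 11)
  Var2: [1, 2)
Sweep-line events (position, delta, active):
  pos=1 start -> active=1
  pos=2 end -> active=0
  pos=8 start -> active=1
  pos=8 start -> active=2
  pos=10 end -> active=1
  pos=11 end -> active=0
Maximum simultaneous active: 2
Minimum registers needed: 2

2


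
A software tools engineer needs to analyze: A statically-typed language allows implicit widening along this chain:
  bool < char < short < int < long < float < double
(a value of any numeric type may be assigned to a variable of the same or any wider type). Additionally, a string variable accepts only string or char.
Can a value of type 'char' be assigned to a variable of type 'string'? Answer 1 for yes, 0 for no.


Target variable type: string
Source value type: char
Rule: string accepts only {string, char}
  source 'char' in {string, char}? Yes
Result: 1

1


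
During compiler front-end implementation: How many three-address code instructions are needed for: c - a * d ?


Expression: c - a * d
Generating three-address code (respecting * over +/- precedence):
  Instruction 1: t1 = a * d
  Instruction 2: t2 = c - t1
Total instructions: 2

2


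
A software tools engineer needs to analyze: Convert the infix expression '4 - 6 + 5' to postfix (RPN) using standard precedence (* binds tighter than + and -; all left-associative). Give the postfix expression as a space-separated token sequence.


Applying the shunting-yard algorithm:
  Operand 4 -> output
  Push '-' onto operator stack -> op-stack: [-]
  Operand 6 -> output
  See '+' (prec 1); top '-' (prec 1) >= it -> pop '-' to output
  Push '+' onto operator stack -> op-stack: [+]
  Operand 5 -> output
  End of input: pop '+' to output
Postfix result: 4 6 - 5 +

4 6 - 5 +


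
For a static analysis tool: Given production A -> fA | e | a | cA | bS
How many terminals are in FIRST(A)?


Production: A -> fA | e | a | cA | bS
Examining each alternative for leading terminals:
  A -> fA : first terminal = 'f'
  A -> e : first terminal = 'e'
  A -> a : first terminal = 'a'
  A -> cA : first terminal = 'c'
  A -> bS : first terminal = 'b'
FIRST(A) = {a, b, c, e, f}
Count: 5

5


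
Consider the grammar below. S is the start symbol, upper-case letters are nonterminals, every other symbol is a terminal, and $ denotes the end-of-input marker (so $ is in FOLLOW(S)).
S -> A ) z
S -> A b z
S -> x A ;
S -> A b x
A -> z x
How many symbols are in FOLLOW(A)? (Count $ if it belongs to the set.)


S is the start symbol and does not occur in any rule body, so FOLLOW(S) = {$}.
Examining every occurrence of A in a rule body:
  S -> A ) z : A is followed by terminal ')' -> add ')'
  S -> A b z : A is followed by terminal 'b' -> add 'b'
  S -> x A ; : A is followed by terminal ';' -> add ';'
  S -> A b x : A is followed by terminal 'b' -> add 'b' (already in the set)
  A -> z x : A does not occur in the body -> contributes nothing
FOLLOW(A) = {), ;, b}
Count: 3

3


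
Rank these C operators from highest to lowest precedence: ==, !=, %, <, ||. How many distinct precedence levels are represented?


Looking up precedence for each operator:
  == -> precedence 3
  != -> precedence 3
  % -> precedence 6
  < -> precedence 4
  || -> precedence 1
Sorted highest to lowest: %, <, ==, !=, ||
Distinct precedence values: [6, 4, 3, 1]
Number of distinct levels: 4

4


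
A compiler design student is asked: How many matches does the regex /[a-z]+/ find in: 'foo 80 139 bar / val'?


Pattern: /[a-z]+/ (identifiers)
Input: 'foo 80 139 bar / val'
Scanning for matches:
  Match 1: 'foo'
  Match 2: 'bar'
  Match 3: 'val'
Total matches: 3

3


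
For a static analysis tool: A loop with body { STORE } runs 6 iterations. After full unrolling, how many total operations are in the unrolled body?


Loop body operations: STORE (1 op per iteration)
Unrolling 6 iterations:
  Iteration 1: STORE (1 ops)
  Iteration 2: STORE (1 ops)
  Iteration 3: STORE (1 ops)
  Iteration 4: STORE (1 ops)
  Iteration 5: STORE (1 ops)
  Iteration 6: STORE (1 ops)
Total: 6 iterations * 1 ops/iter = 6 operations

6


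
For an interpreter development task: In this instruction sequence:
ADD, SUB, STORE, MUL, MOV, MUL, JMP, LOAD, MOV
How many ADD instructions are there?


Scanning instruction sequence for ADD:
  Position 1: ADD <- MATCH
  Position 2: SUB
  Position 3: STORE
  Position 4: MUL
  Position 5: MOV
  Position 6: MUL
  Position 7: JMP
  Position 8: LOAD
  Position 9: MOV
Matches at positions: [1]
Total ADD count: 1

1


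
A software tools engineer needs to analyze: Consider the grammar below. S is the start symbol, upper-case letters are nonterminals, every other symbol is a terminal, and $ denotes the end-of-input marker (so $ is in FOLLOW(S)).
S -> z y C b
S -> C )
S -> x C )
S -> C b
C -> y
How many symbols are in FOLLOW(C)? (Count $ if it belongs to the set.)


S is the start symbol and does not occur in any rule body, so FOLLOW(S) = {$}.
Examining every occurrence of C in a rule body:
  S -> z y C b : C is followed by terminal 'b' -> add 'b'
  S -> C ) : C is followed by terminal ')' -> add ')'
  S -> x C ) : C is followed by terminal ')' -> add ')' (already in the set)
  S -> C b : C is followed by terminal 'b' -> add 'b' (already in the set)
  C -> y : C does not occur in the body -> contributes nothing
FOLLOW(C) = {), b}
Count: 2

2


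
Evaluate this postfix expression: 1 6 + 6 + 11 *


Processing tokens left to right:
Push 1, Push 6
Pop 1 and 6, compute 1 + 6 = 7, push 7
Push 6
Pop 7 and 6, compute 7 + 6 = 13, push 13
Push 11
Pop 13 and 11, compute 13 * 11 = 143, push 143
Stack result: 143

143


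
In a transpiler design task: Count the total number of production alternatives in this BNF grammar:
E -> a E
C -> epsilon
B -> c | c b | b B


Counting alternatives per rule:
  E: 1 alternative(s)
  C: 1 alternative(s)
  B: 3 alternative(s)
Sum: 1 + 1 + 3 = 5

5


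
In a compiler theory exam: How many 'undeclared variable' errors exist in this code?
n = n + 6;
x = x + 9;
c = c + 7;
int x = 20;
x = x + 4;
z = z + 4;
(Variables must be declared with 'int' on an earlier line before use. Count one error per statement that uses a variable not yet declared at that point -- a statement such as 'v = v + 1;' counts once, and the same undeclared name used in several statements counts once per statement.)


Scanning code line by line:
  Line 1: use 'n' -> ERROR (undeclared)
  Line 2: use 'x' -> ERROR (undeclared)
  Line 3: use 'c' -> ERROR (undeclared)
  Line 4: declare 'x' -> declared = ['x']
  Line 5: use 'x' -> OK (declared)
  Line 6: use 'z' -> ERROR (undeclared)
Total undeclared variable errors: 4

4


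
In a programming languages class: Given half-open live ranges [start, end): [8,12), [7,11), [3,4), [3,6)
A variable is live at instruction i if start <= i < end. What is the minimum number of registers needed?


Live ranges:
  Var0: [8, 12)
  Var1: [7, 11)
  Var2: [3, 4)
  Var3: [3, 6)
Sweep-line events (position, delta, active):
  pos=3 start -> active=1
  pos=3 start -> active=2
  pos=4 end -> active=1
  pos=6 end -> active=0
  pos=7 start -> active=1
  pos=8 start -> active=2
  pos=11 end -> active=1
  pos=12 end -> active=0
Maximum simultaneous active: 2
Minimum registers needed: 2

2


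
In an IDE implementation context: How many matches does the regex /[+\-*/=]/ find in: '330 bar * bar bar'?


Pattern: /[+\-*/=]/ (operators)
Input: '330 bar * bar bar'
Scanning for matches:
  Match 1: '*'
Total matches: 1

1


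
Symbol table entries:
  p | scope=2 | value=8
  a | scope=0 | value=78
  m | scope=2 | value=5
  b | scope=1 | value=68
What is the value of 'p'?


Searching symbol table for 'p':
  p | scope=2 | value=8 <- MATCH
  a | scope=0 | value=78
  m | scope=2 | value=5
  b | scope=1 | value=68
Found 'p' at scope 2 with value 8

8


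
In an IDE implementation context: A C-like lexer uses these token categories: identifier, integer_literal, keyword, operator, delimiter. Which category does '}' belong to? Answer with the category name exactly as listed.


Token: '}'
Checking categories:
  identifier: no
  integer_literal: no
  operator: no
  keyword: no
  delimiter: YES
Category: delimiter

delimiter


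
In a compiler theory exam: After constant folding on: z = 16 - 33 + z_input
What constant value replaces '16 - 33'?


Identifying constant sub-expression:
  Original: z = 16 - 33 + z_input
  16 and 33 are both compile-time constants
  Evaluating: 16 - 33 = -17
  After folding: z = -17 + z_input

-17


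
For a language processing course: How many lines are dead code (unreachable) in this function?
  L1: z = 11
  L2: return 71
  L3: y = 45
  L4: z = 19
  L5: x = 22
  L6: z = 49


Analyzing control flow:
  L1: reachable (before return)
  L2: reachable (return statement)
  L3: DEAD (after return at L2)
  L4: DEAD (after return at L2)
  L5: DEAD (after return at L2)
  L6: DEAD (after return at L2)
Return at L2, total lines = 6
Dead lines: L3 through L6
Count: 4

4


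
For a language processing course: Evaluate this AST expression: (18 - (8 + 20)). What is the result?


Expression: (18 - (8 + 20))
Evaluating step by step:
  8 + 20 = 28
  18 - 28 = -10
Result: -10

-10


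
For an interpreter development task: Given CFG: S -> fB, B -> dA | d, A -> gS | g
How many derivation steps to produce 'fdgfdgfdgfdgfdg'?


Grammar: S -> fB, B -> dA | d, A -> gS | g
Deriving 'fdgfdgfdgfdgfdg':
Step 1: S -> fB => fB
Step 2: B -> dA => fdA
Step 3: A -> gS => fdgS
Step 4: S -> fB => fdgfB
Step 5: B -> dA => fdgfdA
Step 6: A -> gS => fdgfdgS
Step 7: S -> fB => fdgfdgfB
Step 8: B -> dA => fdgfdgfdA
Step 9: A -> gS => fdgfdgfdgS
Step 10: S -> fB => fdgfdgfdgfB
Step 11: B -> dA => fdgfdgfdgfdA
Step 12: A -> gS => fdgfdgfdgfdgS
Step 13: S -> fB => fdgfdgfdgfdgfB
Step 14: B -> dA => fdgfdgfdgfdgfdA
Step 15: A -> g => fdgfdgfdgfdgfdg
Total derivation steps: 15

15


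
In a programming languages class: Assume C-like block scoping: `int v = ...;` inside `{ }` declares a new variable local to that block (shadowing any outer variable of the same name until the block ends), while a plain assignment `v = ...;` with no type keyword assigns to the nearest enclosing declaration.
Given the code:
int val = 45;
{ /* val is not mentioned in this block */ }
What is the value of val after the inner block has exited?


Analyzing scoping rules:
Outer scope: declares val = 45
Inner block: val is neither redeclared nor assigned -> unchanged
After the block -> 45
Result: 45

45


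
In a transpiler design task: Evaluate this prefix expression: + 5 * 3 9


Parsing prefix expression: + 5 * 3 9
Step 1: Innermost operation '* 3 9'
  3 * 9 = 27
Step 2: Outer operation '+ 5 [27]'
  5 + 27 = 32

32


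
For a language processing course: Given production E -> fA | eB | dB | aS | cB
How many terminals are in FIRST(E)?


Production: E -> fA | eB | dB | aS | cB
Examining each alternative for leading terminals:
  E -> fA : first terminal = 'f'
  E -> eB : first terminal = 'e'
  E -> dB : first terminal = 'd'
  E -> aS : first terminal = 'a'
  E -> cB : first terminal = 'c'
FIRST(E) = {a, c, d, e, f}
Count: 5

5


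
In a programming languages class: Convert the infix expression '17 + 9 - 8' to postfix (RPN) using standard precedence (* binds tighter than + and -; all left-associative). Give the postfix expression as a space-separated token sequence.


Applying the shunting-yard algorithm:
  Operand 17 -> output
  Push '+' onto operator stack -> op-stack: [+]
  Operand 9 -> output
  See '-' (prec 1); top '+' (prec 1) >= it -> pop '+' to output
  Push '-' onto operator stack -> op-stack: [-]
  Operand 8 -> output
  End of input: pop '-' to output
Postfix result: 17 9 + 8 -

17 9 + 8 -


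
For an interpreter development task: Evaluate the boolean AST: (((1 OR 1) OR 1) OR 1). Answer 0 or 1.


Step 1: Evaluate inner node
  1 OR 1 = 1
Step 2: Evaluate next node
  1 OR 1 = 1
Step 3: Evaluate root node
  1 OR 1 = 1

1


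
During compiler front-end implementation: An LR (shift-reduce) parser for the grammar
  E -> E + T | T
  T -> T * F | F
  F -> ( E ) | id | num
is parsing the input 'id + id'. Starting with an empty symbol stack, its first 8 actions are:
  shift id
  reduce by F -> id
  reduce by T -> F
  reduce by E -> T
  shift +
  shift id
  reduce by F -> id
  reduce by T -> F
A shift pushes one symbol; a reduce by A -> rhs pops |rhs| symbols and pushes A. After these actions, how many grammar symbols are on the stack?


Tracking the symbol stack through each action:
  Action 1: shift 'id' : push -> stack = [id] (size 1)
  Action 2: reduce by F -> id : pop 1, push F -> stack = [F] (size 1)
  Action 3: reduce by T -> F : pop 1, push T -> stack = [T] (size 1)
  Action 4: reduce by E -> T : pop 1, push E -> stack = [E] (size 1)
  Action 5: shift '+' : push -> stack = [E, +] (size 2)
  Action 6: shift 'id' : push -> stack = [E, +, id] (size 3)
  Action 7: reduce by F -> id : pop 1, push F -> stack = [E, +, F] (size 3)
  Action 8: reduce by T -> F : pop 1, push T -> stack = [E, +, T] (size 3)
Final stack size: 3

3


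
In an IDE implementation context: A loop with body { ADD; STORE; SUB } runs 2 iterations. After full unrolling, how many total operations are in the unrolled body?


Loop body operations: ADD, STORE, SUB (3 ops per iteration)
Unrolling 2 iterations:
  Iteration 1: ADD, STORE, SUB (3 ops)
  Iteration 2: ADD, STORE, SUB (3 ops)
Total: 2 iterations * 3 ops/iter = 6 operations

6


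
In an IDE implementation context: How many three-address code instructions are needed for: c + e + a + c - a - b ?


Expression: c + e + a + c - a - b
Generating three-address code (respecting * over +/- precedence):
  Instruction 1: t1 = c + e
  Instruction 2: t2 = t1 + a
  Instruction 3: t3 = t2 + c
  Instruction 4: t4 = t3 - a
  Instruction 5: t5 = t4 - b
Total instructions: 5

5


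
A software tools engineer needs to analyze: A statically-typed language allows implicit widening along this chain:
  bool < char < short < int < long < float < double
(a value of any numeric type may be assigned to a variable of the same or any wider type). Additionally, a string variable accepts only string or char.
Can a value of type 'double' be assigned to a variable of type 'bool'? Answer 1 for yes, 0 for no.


Target variable type: bool
Source value type: double
Numeric ranks: double=6, bool=0
Widening allowed iff rank(source) <= rank(target): 6 <= 0? No
Result: 0

0


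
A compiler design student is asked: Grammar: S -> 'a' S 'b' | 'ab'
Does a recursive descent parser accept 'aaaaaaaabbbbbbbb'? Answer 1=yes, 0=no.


Grammar accepts strings of the form a^n b^n (n >= 1)
Word: 'aaaaaaaabbbbbbbb'
Counting: 8 a's and 8 b's
Check: 8 == 8? Yes
Derivation (S -> aSb applied 7 time(s), then S -> ab): S => aSb => aaSbb => aaaSbbb => aaaaSbbbb => aaaaaSbbbbb => aaaaaaSbbbbbb => aaaaaaaSbbbbbbb => aaaaaaaabbbbbbbb
Accepted

1


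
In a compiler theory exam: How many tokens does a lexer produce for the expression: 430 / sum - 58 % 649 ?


Scanning '430 / sum - 58 % 649'
Token 1: '430' -> integer_literal
Token 2: '/' -> operator
Token 3: 'sum' -> identifier
Token 4: '-' -> operator
Token 5: '58' -> integer_literal
Token 6: '%' -> operator
Token 7: '649' -> integer_literal
Total tokens: 7

7


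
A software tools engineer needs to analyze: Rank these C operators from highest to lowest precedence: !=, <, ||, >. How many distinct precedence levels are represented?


Looking up precedence for each operator:
  != -> precedence 3
  < -> precedence 4
  || -> precedence 1
  > -> precedence 4
Sorted highest to lowest: <, >, !=, ||
Distinct precedence values: [4, 3, 1]
Number of distinct levels: 3

3


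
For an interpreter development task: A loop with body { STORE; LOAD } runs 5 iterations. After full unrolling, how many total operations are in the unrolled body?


Loop body operations: STORE, LOAD (2 ops per iteration)
Unrolling 5 iterations:
  Iteration 1: STORE, LOAD (2 ops)
  Iteration 2: STORE, LOAD (2 ops)
  Iteration 3: STORE, LOAD (2 ops)
  Iteration 4: STORE, LOAD (2 ops)
  Iteration 5: STORE, LOAD (2 ops)
Total: 5 iterations * 2 ops/iter = 10 operations

10


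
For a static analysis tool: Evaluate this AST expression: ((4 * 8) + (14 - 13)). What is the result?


Expression: ((4 * 8) + (14 - 13))
Evaluating step by step:
  4 * 8 = 32
  14 - 13 = 1
  32 + 1 = 33
Result: 33

33


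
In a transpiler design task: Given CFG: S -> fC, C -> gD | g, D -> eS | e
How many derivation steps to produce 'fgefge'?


Grammar: S -> fC, C -> gD | g, D -> eS | e
Deriving 'fgefge':
Step 1: S -> fC => fC
Step 2: C -> gD => fgD
Step 3: D -> eS => fgeS
Step 4: S -> fC => fgefC
Step 5: C -> gD => fgefgD
Step 6: D -> e => fgefge
Total derivation steps: 6

6


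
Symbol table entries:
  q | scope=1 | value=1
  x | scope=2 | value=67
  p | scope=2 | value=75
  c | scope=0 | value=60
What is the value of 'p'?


Searching symbol table for 'p':
  q | scope=1 | value=1
  x | scope=2 | value=67
  p | scope=2 | value=75 <- MATCH
  c | scope=0 | value=60
Found 'p' at scope 2 with value 75

75


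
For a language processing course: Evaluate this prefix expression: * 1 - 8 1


Parsing prefix expression: * 1 - 8 1
Step 1: Innermost operation '- 8 1'
  8 - 1 = 7
Step 2: Outer operation '* 1 [7]'
  1 * 7 = 7

7


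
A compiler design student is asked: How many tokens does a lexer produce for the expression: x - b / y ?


Scanning 'x - b / y'
Token 1: 'x' -> identifier
Token 2: '-' -> operator
Token 3: 'b' -> identifier
Token 4: '/' -> operator
Token 5: 'y' -> identifier
Total tokens: 5

5


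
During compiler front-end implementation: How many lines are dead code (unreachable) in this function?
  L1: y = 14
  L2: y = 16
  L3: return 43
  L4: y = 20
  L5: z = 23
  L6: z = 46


Analyzing control flow:
  L1: reachable (before return)
  L2: reachable (before return)
  L3: reachable (return statement)
  L4: DEAD (after return at L3)
  L5: DEAD (after return at L3)
  L6: DEAD (after return at L3)
Return at L3, total lines = 6
Dead lines: L4 through L6
Count: 3

3


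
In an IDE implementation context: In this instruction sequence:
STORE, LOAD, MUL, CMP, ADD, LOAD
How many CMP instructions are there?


Scanning instruction sequence for CMP:
  Position 1: STORE
  Position 2: LOAD
  Position 3: MUL
  Position 4: CMP <- MATCH
  Position 5: ADD
  Position 6: LOAD
Matches at positions: [4]
Total CMP count: 1

1


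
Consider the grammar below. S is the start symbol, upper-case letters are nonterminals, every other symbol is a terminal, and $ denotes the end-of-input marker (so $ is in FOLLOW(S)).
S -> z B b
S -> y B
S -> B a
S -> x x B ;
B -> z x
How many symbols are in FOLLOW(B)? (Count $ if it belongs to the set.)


S is the start symbol and does not occur in any rule body, so FOLLOW(S) = {$}.
Examining every occurrence of B in a rule body:
  S -> z B b : B is followed by terminal 'b' -> add 'b'
  S -> y B : B is at the right end -> add FOLLOW(S) = {$}
  S -> B a : B is followed by terminal 'a' -> add 'a'
  S -> x x B ; : B is followed by terminal ';' -> add ';'
  B -> z x : B does not occur in the body -> contributes nothing
FOLLOW(B) = {;, a, b, $}
Count: 4

4


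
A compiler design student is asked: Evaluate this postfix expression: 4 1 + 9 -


Processing tokens left to right:
Push 4, Push 1
Pop 4 and 1, compute 4 + 1 = 5, push 5
Push 9
Pop 5 and 9, compute 5 - 9 = -4, push -4
Stack result: -4

-4


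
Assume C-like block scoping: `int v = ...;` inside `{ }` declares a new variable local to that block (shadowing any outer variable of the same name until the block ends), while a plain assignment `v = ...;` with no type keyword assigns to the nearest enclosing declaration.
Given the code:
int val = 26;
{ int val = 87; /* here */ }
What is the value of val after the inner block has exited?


Analyzing scoping rules:
Outer scope: declares val = 26
Inner block: 'int val = 87;' declares a NEW val that shadows the outer one
When the block exits the inner val goes out of scope; the outer val was never modified -> 26
Result: 26

26


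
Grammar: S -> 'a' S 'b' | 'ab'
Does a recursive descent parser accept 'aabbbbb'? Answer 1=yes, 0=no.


Grammar accepts strings of the form a^n b^n (n >= 1)
Word: 'aabbbbb'
Counting: 2 a's and 5 b's
Check: 2 == 5? No
Mismatch: a-count != b-count
Rejected

0


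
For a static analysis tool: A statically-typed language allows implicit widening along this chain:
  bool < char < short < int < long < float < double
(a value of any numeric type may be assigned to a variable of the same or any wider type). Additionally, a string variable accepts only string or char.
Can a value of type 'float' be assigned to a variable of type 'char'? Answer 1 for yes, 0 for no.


Target variable type: char
Source value type: float
Numeric ranks: float=5, char=1
Widening allowed iff rank(source) <= rank(target): 5 <= 1? No
Result: 0

0


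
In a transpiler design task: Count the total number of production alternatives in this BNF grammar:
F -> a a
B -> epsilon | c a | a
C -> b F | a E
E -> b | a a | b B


Counting alternatives per rule:
  F: 1 alternative(s)
  B: 3 alternative(s)
  C: 2 alternative(s)
  E: 3 alternative(s)
Sum: 1 + 3 + 2 + 3 = 9

9


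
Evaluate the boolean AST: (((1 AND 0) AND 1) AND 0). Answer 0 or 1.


Step 1: Evaluate inner node
  1 AND 0 = 0
Step 2: Evaluate next node
  0 AND 1 = 0
Step 3: Evaluate root node
  0 AND 0 = 0

0


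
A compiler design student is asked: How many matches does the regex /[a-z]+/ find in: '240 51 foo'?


Pattern: /[a-z]+/ (identifiers)
Input: '240 51 foo'
Scanning for matches:
  Match 1: 'foo'
Total matches: 1

1


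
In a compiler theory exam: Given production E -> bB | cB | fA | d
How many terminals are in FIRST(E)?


Production: E -> bB | cB | fA | d
Examining each alternative for leading terminals:
  E -> bB : first terminal = 'b'
  E -> cB : first terminal = 'c'
  E -> fA : first terminal = 'f'
  E -> d : first terminal = 'd'
FIRST(E) = {b, c, d, f}
Count: 4

4


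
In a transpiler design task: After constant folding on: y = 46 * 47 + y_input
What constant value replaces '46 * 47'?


Identifying constant sub-expression:
  Original: y = 46 * 47 + y_input
  46 and 47 are both compile-time constants
  Evaluating: 46 * 47 = 2162
  After folding: y = 2162 + y_input

2162


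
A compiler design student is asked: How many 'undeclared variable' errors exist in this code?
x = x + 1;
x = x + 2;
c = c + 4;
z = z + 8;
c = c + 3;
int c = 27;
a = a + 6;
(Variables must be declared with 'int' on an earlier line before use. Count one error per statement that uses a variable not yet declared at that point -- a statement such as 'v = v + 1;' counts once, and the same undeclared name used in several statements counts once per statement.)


Scanning code line by line:
  Line 1: use 'x' -> ERROR (undeclared)
  Line 2: use 'x' -> ERROR (undeclared)
  Line 3: use 'c' -> ERROR (undeclared)
  Line 4: use 'z' -> ERROR (undeclared)
  Line 5: use 'c' -> ERROR (undeclared)
  Line 6: declare 'c' -> declared = ['c']
  Line 7: use 'a' -> ERROR (undeclared)
Total undeclared variable errors: 6

6


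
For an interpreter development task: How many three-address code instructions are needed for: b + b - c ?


Expression: b + b - c
Generating three-address code (respecting * over +/- precedence):
  Instruction 1: t1 = b + b
  Instruction 2: t2 = t1 - c
Total instructions: 2

2


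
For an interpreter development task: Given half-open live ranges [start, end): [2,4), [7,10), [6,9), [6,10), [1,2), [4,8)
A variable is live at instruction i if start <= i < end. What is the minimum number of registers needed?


Live ranges:
  Var0: [2, 4)
  Var1: [7, 10)
  Var2: [6, 9)
  Var3: [6, 10)
  Var4: [1, 2)
  Var5: [4, 8)
Sweep-line events (position, delta, active):
  pos=1 start -> active=1
  pos=2 end -> active=0
  pos=2 start -> active=1
  pos=4 end -> active=0
  pos=4 start -> active=1
  pos=6 start -> active=2
  pos=6 start -> active=3
  pos=7 start -> active=4
  pos=8 end -> active=3
  pos=9 end -> active=2
  pos=10 end -> active=1
  pos=10 end -> active=0
Maximum simultaneous active: 4
Minimum registers needed: 4

4


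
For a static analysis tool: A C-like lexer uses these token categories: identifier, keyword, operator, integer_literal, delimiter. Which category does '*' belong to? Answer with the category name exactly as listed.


Token: '*'
Checking categories:
  identifier: no
  integer_literal: no
  operator: YES
  keyword: no
  delimiter: no
Category: operator

operator


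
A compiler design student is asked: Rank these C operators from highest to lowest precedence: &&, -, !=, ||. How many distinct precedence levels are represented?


Looking up precedence for each operator:
  && -> precedence 2
  - -> precedence 5
  != -> precedence 3
  || -> precedence 1
Sorted highest to lowest: -, !=, &&, ||
Distinct precedence values: [5, 3, 2, 1]
Number of distinct levels: 4

4


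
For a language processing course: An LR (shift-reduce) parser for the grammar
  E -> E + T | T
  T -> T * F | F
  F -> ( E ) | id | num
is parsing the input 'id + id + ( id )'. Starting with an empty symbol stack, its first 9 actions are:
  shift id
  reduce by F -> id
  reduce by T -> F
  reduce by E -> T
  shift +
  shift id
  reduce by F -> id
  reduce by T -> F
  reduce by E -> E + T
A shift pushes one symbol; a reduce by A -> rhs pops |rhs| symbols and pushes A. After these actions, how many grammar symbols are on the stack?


Tracking the symbol stack through each action:
  Action 1: shift 'id' : push -> stack = [id] (size 1)
  Action 2: reduce by F -> id : pop 1, push F -> stack = [F] (size 1)
  Action 3: reduce by T -> F : pop 1, push T -> stack = [T] (size 1)
  Action 4: reduce by E -> T : pop 1, push E -> stack = [E] (size 1)
  Action 5: shift '+' : push -> stack = [E, +] (size 2)
  Action 6: shift 'id' : push -> stack = [E, +, id] (size 3)
  Action 7: reduce by F -> id : pop 1, push F -> stack = [E, +, F] (size 3)
  Action 8: reduce by T -> F : pop 1, push T -> stack = [E, +, T] (size 3)
  Action 9: reduce by E -> E + T : pop 3, push E -> stack = [E] (size 1)
Final stack size: 1

1


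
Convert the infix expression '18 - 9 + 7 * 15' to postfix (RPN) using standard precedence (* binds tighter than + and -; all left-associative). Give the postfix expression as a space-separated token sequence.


Applying the shunting-yard algorithm:
  Operand 18 -> output
  Push '-' onto operator stack -> op-stack: [-]
  Operand 9 -> output
  See '+' (prec 1); top '-' (prec 1) >= it -> pop '-' to output
  Push '+' onto operator stack -> op-stack: [+]
  Operand 7 -> output
  Push '*' onto operator stack -> op-stack: [+, *]
  Operand 15 -> output
  End of input: pop '*' to output
  End of input: pop '+' to output
Postfix result: 18 9 - 7 15 * +

18 9 - 7 15 * +


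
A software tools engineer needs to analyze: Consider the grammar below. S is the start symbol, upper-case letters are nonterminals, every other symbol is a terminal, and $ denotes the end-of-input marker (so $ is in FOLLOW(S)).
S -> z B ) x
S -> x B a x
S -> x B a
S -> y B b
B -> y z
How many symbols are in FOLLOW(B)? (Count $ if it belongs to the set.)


S is the start symbol and does not occur in any rule body, so FOLLOW(S) = {$}.
Examining every occurrence of B in a rule body:
  S -> z B ) x : B is followed by terminal ')' -> add ')'
  S -> x B a x : B is followed by terminal 'a' -> add 'a'
  S -> x B a : B is followed by terminal 'a' -> add 'a' (already in the set)
  S -> y B b : B is followed by terminal 'b' -> add 'b'
  B -> y z : B does not occur in the body -> contributes nothing
FOLLOW(B) = {), a, b}
Count: 3

3


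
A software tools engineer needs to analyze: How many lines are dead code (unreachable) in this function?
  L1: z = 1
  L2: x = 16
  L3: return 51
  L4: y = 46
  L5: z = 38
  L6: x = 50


Analyzing control flow:
  L1: reachable (before return)
  L2: reachable (before return)
  L3: reachable (return statement)
  L4: DEAD (after return at L3)
  L5: DEAD (after return at L3)
  L6: DEAD (after return at L3)
Return at L3, total lines = 6
Dead lines: L4 through L6
Count: 3

3


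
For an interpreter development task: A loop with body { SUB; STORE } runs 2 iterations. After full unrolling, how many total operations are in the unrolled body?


Loop body operations: SUB, STORE (2 ops per iteration)
Unrolling 2 iterations:
  Iteration 1: SUB, STORE (2 ops)
  Iteration 2: SUB, STORE (2 ops)
Total: 2 iterations * 2 ops/iter = 4 operations

4


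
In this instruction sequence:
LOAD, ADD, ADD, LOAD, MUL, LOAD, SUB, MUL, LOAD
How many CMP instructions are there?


Scanning instruction sequence for CMP:
  Position 1: LOAD
  Position 2: ADD
  Position 3: ADD
  Position 4: LOAD
  Position 5: MUL
  Position 6: LOAD
  Position 7: SUB
  Position 8: MUL
  Position 9: LOAD
Matches at positions: []
Total CMP count: 0

0


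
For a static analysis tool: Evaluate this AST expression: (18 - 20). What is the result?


Expression: (18 - 20)
Evaluating step by step:
  18 - 20 = -2
Result: -2

-2


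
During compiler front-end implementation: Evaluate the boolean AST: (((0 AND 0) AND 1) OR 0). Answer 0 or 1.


Step 1: Evaluate inner node
  0 AND 0 = 0
Step 2: Evaluate next node
  0 AND 1 = 0
Step 3: Evaluate root node
  0 OR 0 = 0

0


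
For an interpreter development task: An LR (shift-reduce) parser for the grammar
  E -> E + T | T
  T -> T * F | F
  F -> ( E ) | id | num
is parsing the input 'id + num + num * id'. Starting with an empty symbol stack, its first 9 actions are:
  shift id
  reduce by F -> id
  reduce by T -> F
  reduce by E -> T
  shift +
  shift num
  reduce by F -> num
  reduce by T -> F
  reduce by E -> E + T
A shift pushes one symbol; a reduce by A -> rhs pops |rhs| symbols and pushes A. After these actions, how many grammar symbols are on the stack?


Tracking the symbol stack through each action:
  Action 1: shift 'id' : push -> stack = [id] (size 1)
  Action 2: reduce by F -> id : pop 1, push F -> stack = [F] (size 1)
  Action 3: reduce by T -> F : pop 1, push T -> stack = [T] (size 1)
  Action 4: reduce by E -> T : pop 1, push E -> stack = [E] (size 1)
  Action 5: shift '+' : push -> stack = [E, +] (size 2)
  Action 6: shift 'num' : push -> stack = [E, +, num] (size 3)
  Action 7: reduce by F -> num : pop 1, push F -> stack = [E, +, F] (size 3)
  Action 8: reduce by T -> F : pop 1, push T -> stack = [E, +, T] (size 3)
  Action 9: reduce by E -> E + T : pop 3, push E -> stack = [E] (size 1)
Final stack size: 1

1


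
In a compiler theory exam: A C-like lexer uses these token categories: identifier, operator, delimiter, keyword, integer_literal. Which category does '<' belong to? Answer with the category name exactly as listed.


Token: '<'
Checking categories:
  identifier: no
  integer_literal: no
  operator: YES
  keyword: no
  delimiter: no
Category: operator

operator


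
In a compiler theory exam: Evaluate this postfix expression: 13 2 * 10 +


Processing tokens left to right:
Push 13, Push 2
Pop 13 and 2, compute 13 * 2 = 26, push 26
Push 10
Pop 26 and 10, compute 26 + 10 = 36, push 36
Stack result: 36

36


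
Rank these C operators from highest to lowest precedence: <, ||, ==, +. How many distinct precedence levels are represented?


Looking up precedence for each operator:
  < -> precedence 4
  || -> precedence 1
  == -> precedence 3
  + -> precedence 5
Sorted highest to lowest: +, <, ==, ||
Distinct precedence values: [5, 4, 3, 1]
Number of distinct levels: 4

4


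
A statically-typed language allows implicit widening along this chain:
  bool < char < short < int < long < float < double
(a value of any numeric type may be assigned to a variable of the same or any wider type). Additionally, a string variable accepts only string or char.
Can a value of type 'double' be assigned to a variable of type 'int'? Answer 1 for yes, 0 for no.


Target variable type: int
Source value type: double
Numeric ranks: double=6, int=3
Widening allowed iff rank(source) <= rank(target): 6 <= 3? No
Result: 0

0


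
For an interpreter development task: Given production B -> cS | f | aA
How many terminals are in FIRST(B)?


Production: B -> cS | f | aA
Examining each alternative for leading terminals:
  B -> cS : first terminal = 'c'
  B -> f : first terminal = 'f'
  B -> aA : first terminal = 'a'
FIRST(B) = {a, c, f}
Count: 3

3


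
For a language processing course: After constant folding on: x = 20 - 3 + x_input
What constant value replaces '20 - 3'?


Identifying constant sub-expression:
  Original: x = 20 - 3 + x_input
  20 and 3 are both compile-time constants
  Evaluating: 20 - 3 = 17
  After folding: x = 17 + x_input

17


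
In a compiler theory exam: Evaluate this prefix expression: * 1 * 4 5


Parsing prefix expression: * 1 * 4 5
Step 1: Innermost operation '* 4 5'
  4 * 5 = 20
Step 2: Outer operation '* 1 [20]'
  1 * 20 = 20

20


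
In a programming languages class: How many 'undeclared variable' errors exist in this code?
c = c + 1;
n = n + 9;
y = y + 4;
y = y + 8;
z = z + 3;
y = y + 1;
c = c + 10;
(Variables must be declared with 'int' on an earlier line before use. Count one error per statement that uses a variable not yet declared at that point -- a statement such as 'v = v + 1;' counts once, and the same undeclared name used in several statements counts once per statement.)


Scanning code line by line:
  Line 1: use 'c' -> ERROR (undeclared)
  Line 2: use 'n' -> ERROR (undeclared)
  Line 3: use 'y' -> ERROR (undeclared)
  Line 4: use 'y' -> ERROR (undeclared)
  Line 5: use 'z' -> ERROR (undeclared)
  Line 6: use 'y' -> ERROR (undeclared)
  Line 7: use 'c' -> ERROR (undeclared)
Total undeclared variable errors: 7

7


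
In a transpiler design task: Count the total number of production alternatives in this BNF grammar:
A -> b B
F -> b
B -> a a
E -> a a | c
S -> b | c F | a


Counting alternatives per rule:
  A: 1 alternative(s)
  F: 1 alternative(s)
  B: 1 alternative(s)
  E: 2 alternative(s)
  S: 3 alternative(s)
Sum: 1 + 1 + 1 + 2 + 3 = 8

8


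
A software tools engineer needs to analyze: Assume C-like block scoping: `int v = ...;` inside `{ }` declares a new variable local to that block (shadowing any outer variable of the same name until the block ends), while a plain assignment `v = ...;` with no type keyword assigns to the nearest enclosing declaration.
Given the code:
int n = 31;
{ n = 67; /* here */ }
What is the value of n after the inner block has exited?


Analyzing scoping rules:
Outer scope: declares n = 31
Inner block: 'n = 67;' has no type keyword, so it is an assignment to the outer n (no shadowing)
The assignment changed the outer variable itself, so the new value persists after the block -> 67
Result: 67

67


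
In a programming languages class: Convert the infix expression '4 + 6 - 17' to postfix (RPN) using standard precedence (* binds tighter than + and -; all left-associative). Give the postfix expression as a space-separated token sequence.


Applying the shunting-yard algorithm:
  Operand 4 -> output
  Push '+' onto operator stack -> op-stack: [+]
  Operand 6 -> output
  See '-' (prec 1); top '+' (prec 1) >= it -> pop '+' to output
  Push '-' onto operator stack -> op-stack: [-]
  Operand 17 -> output
  End of input: pop '-' to output
Postfix result: 4 6 + 17 -

4 6 + 17 -
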